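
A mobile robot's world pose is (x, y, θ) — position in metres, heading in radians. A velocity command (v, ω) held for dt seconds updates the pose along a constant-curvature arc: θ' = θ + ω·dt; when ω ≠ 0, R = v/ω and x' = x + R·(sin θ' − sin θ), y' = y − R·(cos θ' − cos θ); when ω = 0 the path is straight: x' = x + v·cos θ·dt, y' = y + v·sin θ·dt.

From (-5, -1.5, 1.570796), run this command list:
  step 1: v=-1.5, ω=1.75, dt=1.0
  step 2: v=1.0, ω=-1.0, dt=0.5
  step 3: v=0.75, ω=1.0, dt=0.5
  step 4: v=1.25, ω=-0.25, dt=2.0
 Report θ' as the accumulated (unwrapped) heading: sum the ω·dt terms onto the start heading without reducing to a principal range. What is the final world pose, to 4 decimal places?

step 1: θ'=3.3208 (R=-0.8571) → pose (-3.9901, -2.3434, 3.3208)
step 2: θ'=2.8208 (R=-1.0000) → pose (-4.4836, -2.3084, 2.8208)
step 3: θ'=3.3208 (R=0.7500) → pose (-4.8538, -2.2822, 3.3208)
step 4: θ'=2.8208 (R=-5.0000) → pose (-7.3217, -2.1072, 2.8208)

(-7.3217, -2.1072, 2.8208)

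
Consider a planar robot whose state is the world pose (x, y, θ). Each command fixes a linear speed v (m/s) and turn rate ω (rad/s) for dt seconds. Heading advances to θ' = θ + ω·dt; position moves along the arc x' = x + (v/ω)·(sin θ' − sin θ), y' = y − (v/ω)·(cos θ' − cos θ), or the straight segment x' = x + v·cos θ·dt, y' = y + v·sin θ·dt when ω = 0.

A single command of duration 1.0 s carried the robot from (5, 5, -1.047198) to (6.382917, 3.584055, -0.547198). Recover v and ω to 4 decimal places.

v = 2.0000, ω = 0.5000

Δθ = -0.547198 − -1.047198 = 0.500000
ω = Δθ/dt = 0.500000/1.0 = 0.5000
R = −Δy/(cos θ' − cos θ) = 4.0000
v = R·ω = 4.0000·0.5000 = 2.0000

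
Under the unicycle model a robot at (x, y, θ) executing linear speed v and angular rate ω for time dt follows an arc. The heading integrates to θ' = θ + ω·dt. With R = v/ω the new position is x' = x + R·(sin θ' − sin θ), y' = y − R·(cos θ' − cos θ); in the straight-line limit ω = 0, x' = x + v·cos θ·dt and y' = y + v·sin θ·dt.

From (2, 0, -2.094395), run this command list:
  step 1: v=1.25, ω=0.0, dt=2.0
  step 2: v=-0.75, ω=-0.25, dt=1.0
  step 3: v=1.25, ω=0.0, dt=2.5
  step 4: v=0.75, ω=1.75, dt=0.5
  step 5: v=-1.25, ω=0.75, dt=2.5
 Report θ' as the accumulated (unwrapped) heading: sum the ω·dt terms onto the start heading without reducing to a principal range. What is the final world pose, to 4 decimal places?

(-3.4171, -2.7847, 0.4056)

step 1: θ'=-2.0944 (straight) → pose (0.7500, -2.1651, -2.0944)
step 2: θ'=-2.3444 (R=3.0000) → pose (1.2019, -1.5689, -2.3444)
step 3: θ'=-2.3444 (straight) → pose (-0.9816, -3.8045, -2.3444)
step 4: θ'=-1.4694 (R=0.4286) → pose (-1.1014, -4.1474, -1.4694)
step 5: θ'=0.4056 (R=-1.6667) → pose (-3.4171, -2.7847, 0.4056)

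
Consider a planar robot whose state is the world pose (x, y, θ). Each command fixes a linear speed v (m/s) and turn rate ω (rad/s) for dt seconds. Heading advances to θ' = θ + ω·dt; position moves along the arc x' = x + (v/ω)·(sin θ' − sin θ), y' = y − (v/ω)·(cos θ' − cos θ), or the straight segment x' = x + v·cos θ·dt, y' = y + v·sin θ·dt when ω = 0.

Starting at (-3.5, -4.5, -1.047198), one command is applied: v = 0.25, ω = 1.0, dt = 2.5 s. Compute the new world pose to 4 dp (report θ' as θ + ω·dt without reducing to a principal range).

θ' = -1.0472 + 1.0·2.5 = 1.4528
R = v/ω = 0.25/1.0 = 0.2500
x' = -3.5 + 0.2500·(sin 1.4528 − sin -1.0472) = -3.0352
y' = -4.5 − 0.2500·(cos 1.4528 − cos -1.0472) = -4.4044

(-3.0352, -4.4044, 1.4528)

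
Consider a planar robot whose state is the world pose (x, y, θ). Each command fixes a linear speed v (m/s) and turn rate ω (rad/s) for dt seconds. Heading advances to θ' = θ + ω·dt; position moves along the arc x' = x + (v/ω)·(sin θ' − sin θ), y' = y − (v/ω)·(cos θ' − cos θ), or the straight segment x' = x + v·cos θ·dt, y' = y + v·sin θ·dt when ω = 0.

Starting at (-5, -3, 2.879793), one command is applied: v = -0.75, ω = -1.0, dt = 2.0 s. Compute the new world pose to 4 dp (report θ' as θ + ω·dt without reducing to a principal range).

θ' = 2.8798 + -1.0·2.0 = 0.8798
R = v/ω = -0.75/-1.0 = 0.7500
x' = -5 + 0.7500·(sin 0.8798 − sin 2.8798) = -4.6162
y' = -3 − 0.7500·(cos 0.8798 − cos 2.8798) = -4.2024

(-4.6162, -4.2024, 0.8798)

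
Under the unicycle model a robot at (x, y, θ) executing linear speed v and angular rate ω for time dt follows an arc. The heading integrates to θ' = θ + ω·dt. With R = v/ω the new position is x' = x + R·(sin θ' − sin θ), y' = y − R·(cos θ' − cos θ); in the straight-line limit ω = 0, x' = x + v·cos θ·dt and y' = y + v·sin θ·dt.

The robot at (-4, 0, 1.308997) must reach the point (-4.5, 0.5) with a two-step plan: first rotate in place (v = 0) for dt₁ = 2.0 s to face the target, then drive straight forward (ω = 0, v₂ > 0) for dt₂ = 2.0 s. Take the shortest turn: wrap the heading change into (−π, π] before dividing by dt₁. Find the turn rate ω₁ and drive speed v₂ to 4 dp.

heading to target = atan2(0.5−0, -4.5−-4) = 2.3562
Δθ = wrap(2.3562 − 1.3090) = 1.0472; ω₁ = Δθ/dt₁ = 0.5236
distance = √((-4.5−-4)² + (0.5−0)²) = 0.7071; v₂ = distance/dt₂ = 0.3536

ω₁ = 0.5236, v₂ = 0.3536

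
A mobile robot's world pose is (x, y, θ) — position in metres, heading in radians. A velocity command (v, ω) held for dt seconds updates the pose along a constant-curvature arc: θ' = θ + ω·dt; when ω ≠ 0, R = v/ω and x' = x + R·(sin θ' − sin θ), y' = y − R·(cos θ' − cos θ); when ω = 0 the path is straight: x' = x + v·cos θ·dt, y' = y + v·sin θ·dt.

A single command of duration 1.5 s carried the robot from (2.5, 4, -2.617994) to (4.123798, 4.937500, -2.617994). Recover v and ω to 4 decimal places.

Δθ = -2.617994 − -2.617994 = 0.000000
ω = Δθ/dt = 0.000000/1.5 = 0.0000
ω = 0 → v = (Δx·cos θ + Δy·sin θ)/dt = -1.2500

v = -1.2500, ω = 0.0000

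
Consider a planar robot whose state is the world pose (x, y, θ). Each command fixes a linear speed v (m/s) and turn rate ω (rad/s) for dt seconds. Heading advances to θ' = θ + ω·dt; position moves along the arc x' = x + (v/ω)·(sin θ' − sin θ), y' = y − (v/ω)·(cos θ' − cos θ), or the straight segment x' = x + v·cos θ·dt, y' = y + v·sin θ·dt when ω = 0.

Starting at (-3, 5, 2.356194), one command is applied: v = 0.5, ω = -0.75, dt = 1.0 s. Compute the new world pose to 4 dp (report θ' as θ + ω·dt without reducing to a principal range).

(-3.1948, 5.4478, 1.6062)

θ' = 2.3562 + -0.75·1.0 = 1.6062
R = v/ω = 0.5/-0.75 = -0.6667
x' = -3 + -0.6667·(sin 1.6062 − sin 2.3562) = -3.1948
y' = 5 − -0.6667·(cos 1.6062 − cos 2.3562) = 5.4478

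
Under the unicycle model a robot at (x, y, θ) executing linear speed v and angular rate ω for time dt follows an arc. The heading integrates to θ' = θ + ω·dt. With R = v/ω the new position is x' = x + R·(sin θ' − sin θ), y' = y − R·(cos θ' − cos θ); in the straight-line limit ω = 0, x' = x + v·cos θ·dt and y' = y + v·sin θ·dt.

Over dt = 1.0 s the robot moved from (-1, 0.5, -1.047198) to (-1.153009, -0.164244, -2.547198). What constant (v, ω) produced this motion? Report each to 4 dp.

Δθ = -2.547198 − -1.047198 = -1.500000
ω = Δθ/dt = -1.500000/1.0 = -1.5000
R = −Δy/(cos θ' − cos θ) = -0.5000
v = R·ω = -0.5000·-1.5000 = 0.7500

v = 0.7500, ω = -1.5000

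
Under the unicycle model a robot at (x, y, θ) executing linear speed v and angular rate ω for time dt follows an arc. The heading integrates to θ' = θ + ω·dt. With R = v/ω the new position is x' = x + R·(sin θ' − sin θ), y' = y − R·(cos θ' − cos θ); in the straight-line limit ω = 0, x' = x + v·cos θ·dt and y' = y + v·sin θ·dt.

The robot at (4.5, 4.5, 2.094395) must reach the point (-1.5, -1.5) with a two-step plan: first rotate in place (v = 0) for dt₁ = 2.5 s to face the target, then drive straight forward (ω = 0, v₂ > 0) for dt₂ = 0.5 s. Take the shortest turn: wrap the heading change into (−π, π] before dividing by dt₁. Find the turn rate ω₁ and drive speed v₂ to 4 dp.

heading to target = atan2(-1.5−4.5, -1.5−4.5) = -2.3562
Δθ = wrap(-2.3562 − 2.0944) = 1.8326; ω₁ = Δθ/dt₁ = 0.7330
distance = √((-1.5−4.5)² + (-1.5−4.5)²) = 8.4853; v₂ = distance/dt₂ = 16.9706

ω₁ = 0.7330, v₂ = 16.9706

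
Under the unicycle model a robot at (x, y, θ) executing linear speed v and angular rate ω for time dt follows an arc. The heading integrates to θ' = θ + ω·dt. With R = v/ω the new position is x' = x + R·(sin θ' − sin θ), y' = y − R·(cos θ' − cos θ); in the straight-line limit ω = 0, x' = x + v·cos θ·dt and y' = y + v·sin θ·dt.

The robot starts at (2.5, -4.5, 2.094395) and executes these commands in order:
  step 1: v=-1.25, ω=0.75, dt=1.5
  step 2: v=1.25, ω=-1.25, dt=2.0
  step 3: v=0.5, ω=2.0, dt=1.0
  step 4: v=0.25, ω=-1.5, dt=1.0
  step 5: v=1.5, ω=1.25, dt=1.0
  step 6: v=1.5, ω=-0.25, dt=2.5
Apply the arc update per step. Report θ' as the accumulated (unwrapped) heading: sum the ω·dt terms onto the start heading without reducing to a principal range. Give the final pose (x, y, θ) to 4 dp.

(0.7658, 1.4719, 1.8444)

step 1: θ'=3.2194 (R=-1.6667) → pose (4.0729, -5.3283, 3.2194)
step 2: θ'=0.7194 (R=-1.0000) → pose (3.3363, -3.5791, 0.7194)
step 3: θ'=2.7194 (R=0.2500) → pose (3.2740, -3.1630, 2.7194)
step 4: θ'=1.2194 (R=-0.1667) → pose (3.1858, -2.9536, 1.2194)
step 5: θ'=2.4694 (R=1.2000) → pose (2.8064, -1.6016, 2.4694)
step 6: θ'=1.8444 (R=-6.0000) → pose (0.7658, 1.4719, 1.8444)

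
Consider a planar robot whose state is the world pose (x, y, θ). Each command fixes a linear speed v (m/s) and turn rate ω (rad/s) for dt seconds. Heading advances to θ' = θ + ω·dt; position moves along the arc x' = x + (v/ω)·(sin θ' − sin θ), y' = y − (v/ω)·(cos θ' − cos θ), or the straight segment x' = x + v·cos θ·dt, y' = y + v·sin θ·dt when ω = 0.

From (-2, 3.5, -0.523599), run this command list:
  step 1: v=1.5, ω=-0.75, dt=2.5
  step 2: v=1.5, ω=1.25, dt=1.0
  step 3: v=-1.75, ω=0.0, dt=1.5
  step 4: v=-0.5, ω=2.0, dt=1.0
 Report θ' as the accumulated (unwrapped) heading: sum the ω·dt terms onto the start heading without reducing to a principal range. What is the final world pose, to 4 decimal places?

(-3.4216, 1.3764, 0.8514)

step 1: θ'=-2.3986 (R=-2.0000) → pose (-1.6470, 0.2951, -2.3986)
step 2: θ'=-1.1486 (R=1.2000) → pose (-1.9298, -1.0804, -1.1486)
step 3: θ'=-1.1486 (straight) → pose (-3.0055, 1.3141, -1.1486)
step 4: θ'=0.8514 (R=-0.2500) → pose (-3.4216, 1.3764, 0.8514)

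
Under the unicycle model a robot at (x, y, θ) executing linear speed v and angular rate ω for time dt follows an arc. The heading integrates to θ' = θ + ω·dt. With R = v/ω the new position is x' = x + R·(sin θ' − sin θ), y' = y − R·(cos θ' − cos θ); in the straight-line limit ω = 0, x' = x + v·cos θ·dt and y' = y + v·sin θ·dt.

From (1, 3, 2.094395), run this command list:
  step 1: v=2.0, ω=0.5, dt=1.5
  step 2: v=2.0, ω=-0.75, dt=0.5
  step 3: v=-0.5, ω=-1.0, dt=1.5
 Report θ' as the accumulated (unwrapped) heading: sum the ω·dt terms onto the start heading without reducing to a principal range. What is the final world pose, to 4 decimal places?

step 1: θ'=2.8444 (R=4.0000) → pose (-1.2927, 4.8246, 2.8444)
step 2: θ'=2.4694 (R=-2.6667) → pose (-2.1724, 5.2879, 2.4694)
step 3: θ'=0.9694 (R=0.5000) → pose (-2.0715, 4.6137, 0.9694)

(-2.0715, 4.6137, 0.9694)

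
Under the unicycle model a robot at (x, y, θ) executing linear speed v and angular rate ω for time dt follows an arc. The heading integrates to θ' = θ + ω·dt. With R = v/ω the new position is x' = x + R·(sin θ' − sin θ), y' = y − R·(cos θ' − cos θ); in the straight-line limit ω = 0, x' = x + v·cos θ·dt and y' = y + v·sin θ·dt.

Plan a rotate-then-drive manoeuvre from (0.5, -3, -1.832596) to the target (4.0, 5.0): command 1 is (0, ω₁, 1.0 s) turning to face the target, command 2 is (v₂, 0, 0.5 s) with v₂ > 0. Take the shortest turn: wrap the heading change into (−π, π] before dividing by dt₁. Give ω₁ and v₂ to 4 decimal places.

ω₁ = 2.9910, v₂ = 17.4642

heading to target = atan2(5−-3, 4−0.5) = 1.1584
Δθ = wrap(1.1584 − -1.8326) = 2.9910; ω₁ = Δθ/dt₁ = 2.9910
distance = √((4−0.5)² + (5−-3)²) = 8.7321; v₂ = distance/dt₂ = 17.4642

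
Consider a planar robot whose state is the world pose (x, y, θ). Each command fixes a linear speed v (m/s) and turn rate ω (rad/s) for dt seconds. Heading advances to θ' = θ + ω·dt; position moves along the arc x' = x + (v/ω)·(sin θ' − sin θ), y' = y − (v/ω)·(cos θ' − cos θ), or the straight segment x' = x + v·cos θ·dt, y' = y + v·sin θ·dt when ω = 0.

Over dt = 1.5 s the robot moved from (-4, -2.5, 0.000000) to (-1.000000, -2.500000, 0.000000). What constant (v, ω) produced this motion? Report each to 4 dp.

v = 2.0000, ω = 0.0000

Δθ = 0.000000 − 0.000000 = 0.000000
ω = Δθ/dt = 0.000000/1.5 = 0.0000
ω = 0 → v = (Δx·cos θ + Δy·sin θ)/dt = 2.0000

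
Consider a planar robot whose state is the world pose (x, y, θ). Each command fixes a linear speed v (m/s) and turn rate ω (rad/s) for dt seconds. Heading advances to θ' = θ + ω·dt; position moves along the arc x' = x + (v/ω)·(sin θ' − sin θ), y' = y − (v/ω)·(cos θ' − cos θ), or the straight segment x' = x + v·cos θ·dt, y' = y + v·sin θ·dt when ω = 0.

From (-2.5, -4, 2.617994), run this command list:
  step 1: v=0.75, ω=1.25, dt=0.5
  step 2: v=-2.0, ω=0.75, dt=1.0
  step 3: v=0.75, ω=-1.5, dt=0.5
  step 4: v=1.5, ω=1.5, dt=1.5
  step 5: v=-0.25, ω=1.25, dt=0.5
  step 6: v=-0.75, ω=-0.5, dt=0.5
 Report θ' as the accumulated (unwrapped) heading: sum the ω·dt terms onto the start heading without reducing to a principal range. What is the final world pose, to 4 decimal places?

(-2.5271, -4.7299, 5.8680)

step 1: θ'=3.2430 (R=0.6000) → pose (-2.8607, -3.9227, 3.2430)
step 2: θ'=3.9930 (R=-2.6667) → pose (-1.1248, -3.0269, 3.9930)
step 3: θ'=3.2430 (R=-0.5000) → pose (-1.4503, -3.1948, 3.2430)
step 4: θ'=5.4930 (R=1.0000) → pose (-2.0595, -4.8934, 5.4930)
step 5: θ'=6.1180 (R=-0.2000) → pose (-2.1688, -4.8369, 6.1180)
step 6: θ'=5.8680 (R=1.5000) → pose (-2.5271, -4.7299, 5.8680)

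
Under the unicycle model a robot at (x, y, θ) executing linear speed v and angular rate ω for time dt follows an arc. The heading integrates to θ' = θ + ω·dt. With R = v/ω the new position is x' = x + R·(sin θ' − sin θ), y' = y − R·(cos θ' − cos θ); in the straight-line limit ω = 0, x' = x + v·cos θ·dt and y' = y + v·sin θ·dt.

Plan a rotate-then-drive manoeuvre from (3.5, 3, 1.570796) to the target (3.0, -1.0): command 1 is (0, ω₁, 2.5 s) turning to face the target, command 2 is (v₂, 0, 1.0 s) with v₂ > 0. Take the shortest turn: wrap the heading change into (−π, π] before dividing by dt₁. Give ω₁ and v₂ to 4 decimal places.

heading to target = atan2(-1−3, 3−3.5) = -1.6952
Δθ = wrap(-1.6952 − 1.5708) = 3.0172; ω₁ = Δθ/dt₁ = 1.2069
distance = √((3−3.5)² + (-1−3)²) = 4.0311; v₂ = distance/dt₂ = 4.0311

ω₁ = 1.2069, v₂ = 4.0311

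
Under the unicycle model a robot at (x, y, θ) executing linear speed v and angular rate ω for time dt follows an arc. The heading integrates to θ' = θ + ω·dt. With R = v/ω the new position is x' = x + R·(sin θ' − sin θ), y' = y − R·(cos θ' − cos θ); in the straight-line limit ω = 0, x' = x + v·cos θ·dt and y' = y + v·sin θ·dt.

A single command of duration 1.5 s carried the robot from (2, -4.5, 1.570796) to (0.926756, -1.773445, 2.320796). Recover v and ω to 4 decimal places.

Δθ = 2.320796 − 1.570796 = 0.750000
ω = Δθ/dt = 0.750000/1.5 = 0.5000
R = −Δy/(cos θ' − cos θ) = 4.0000
v = R·ω = 4.0000·0.5000 = 2.0000

v = 2.0000, ω = 0.5000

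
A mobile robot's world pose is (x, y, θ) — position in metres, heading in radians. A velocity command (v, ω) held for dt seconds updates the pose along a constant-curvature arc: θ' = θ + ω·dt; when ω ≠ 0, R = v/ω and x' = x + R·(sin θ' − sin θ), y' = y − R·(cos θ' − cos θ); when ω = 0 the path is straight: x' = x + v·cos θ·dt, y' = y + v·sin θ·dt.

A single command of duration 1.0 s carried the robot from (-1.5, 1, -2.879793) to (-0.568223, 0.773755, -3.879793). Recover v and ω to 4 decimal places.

v = -1.0000, ω = -1.0000

Δθ = -3.879793 − -2.879793 = -1.000000
ω = Δθ/dt = -1.000000/1.0 = -1.0000
R = Δx/(sin θ' − sin θ) = 1.0000
v = R·ω = 1.0000·-1.0000 = -1.0000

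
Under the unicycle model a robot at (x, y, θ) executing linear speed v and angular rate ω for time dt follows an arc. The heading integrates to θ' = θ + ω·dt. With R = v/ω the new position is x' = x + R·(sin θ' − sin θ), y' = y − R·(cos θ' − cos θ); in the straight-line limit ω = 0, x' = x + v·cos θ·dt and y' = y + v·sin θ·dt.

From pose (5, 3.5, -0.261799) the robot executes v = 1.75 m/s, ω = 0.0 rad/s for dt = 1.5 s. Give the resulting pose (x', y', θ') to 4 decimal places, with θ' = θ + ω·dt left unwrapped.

(7.5356, 2.8206, -0.2618)

θ' = -0.2618 + 0.0·1.5 = -0.2618
ω = 0 → straight: x' = 5 + 1.75·cos(-0.2618)·1.5 = 7.5356
y' = 3.5 + 1.75·sin(-0.2618)·1.5 = 2.8206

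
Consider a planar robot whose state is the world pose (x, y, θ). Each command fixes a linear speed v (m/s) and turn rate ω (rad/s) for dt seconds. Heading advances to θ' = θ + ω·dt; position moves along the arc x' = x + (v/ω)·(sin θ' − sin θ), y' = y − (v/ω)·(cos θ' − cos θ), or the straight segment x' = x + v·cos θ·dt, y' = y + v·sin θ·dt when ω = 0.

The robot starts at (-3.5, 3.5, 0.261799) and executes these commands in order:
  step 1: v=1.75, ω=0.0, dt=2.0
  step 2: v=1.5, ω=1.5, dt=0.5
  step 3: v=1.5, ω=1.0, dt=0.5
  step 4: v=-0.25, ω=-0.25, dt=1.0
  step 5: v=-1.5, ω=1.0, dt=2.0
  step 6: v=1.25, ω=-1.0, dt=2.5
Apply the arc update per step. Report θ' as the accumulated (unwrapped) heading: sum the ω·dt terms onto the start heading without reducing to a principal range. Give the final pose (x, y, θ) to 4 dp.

(1.2460, 5.5035, 0.7618)

step 1: θ'=0.2618 (straight) → pose (-0.1193, 4.4059, 0.2618)
step 2: θ'=1.0118 (R=1.0000) → pose (0.4697, 4.8415, 1.0118)
step 3: θ'=1.5118 (R=1.5000) → pose (0.6954, 5.5485, 1.5118)
step 4: θ'=1.2618 (R=1.0000) → pose (0.6498, 5.3034, 1.2618)
step 5: θ'=3.2618 (R=-1.5000) → pose (2.2586, 3.3580, 3.2618)
step 6: θ'=0.7618 (R=-1.2500) → pose (1.2460, 5.5035, 0.7618)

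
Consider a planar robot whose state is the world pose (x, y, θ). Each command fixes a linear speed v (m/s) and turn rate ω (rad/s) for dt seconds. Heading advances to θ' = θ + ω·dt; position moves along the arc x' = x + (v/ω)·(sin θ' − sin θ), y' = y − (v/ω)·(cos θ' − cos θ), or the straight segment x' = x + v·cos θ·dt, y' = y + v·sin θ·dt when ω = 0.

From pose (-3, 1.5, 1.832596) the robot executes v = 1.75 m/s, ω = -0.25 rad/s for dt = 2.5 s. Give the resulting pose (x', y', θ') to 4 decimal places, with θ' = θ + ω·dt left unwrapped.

θ' = 1.8326 + -0.25·2.5 = 1.2076
R = v/ω = 1.75/-0.25 = -7.0000
x' = -3 + -7.0000·(sin 1.2076 − sin 1.8326) = -2.7819
y' = 1.5 − -7.0000·(cos 1.2076 − cos 1.8326) = 5.7986

(-2.7819, 5.7986, 1.2076)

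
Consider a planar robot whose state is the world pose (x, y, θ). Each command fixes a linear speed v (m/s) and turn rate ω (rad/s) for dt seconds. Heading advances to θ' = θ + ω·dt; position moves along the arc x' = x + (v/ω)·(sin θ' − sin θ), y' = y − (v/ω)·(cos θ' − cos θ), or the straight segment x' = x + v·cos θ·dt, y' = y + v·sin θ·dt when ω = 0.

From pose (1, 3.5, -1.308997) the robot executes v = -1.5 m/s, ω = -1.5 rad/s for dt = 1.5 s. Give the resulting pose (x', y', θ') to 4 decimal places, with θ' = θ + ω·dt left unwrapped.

θ' = -1.3090 + -1.5·1.5 = -3.5590
R = v/ω = -1.5/-1.5 = 1.0000
x' = 1 + 1.0000·(sin -3.5590 − sin -1.3090) = 2.3713
y' = 3.5 − 1.0000·(cos -3.5590 − cos -1.3090) = 4.6730

(2.3713, 4.6730, -3.5590)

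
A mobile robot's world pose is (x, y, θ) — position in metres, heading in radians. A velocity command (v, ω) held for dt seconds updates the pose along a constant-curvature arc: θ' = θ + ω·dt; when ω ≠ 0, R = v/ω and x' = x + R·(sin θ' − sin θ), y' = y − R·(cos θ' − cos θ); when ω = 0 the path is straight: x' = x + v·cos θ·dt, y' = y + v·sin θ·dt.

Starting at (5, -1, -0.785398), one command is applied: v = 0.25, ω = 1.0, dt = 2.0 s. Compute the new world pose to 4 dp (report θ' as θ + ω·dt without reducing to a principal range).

(5.4111, -0.9104, 1.2146)

θ' = -0.7854 + 1.0·2.0 = 1.2146
R = v/ω = 0.25/1.0 = 0.2500
x' = 5 + 0.2500·(sin 1.2146 − sin -0.7854) = 5.4111
y' = -1 − 0.2500·(cos 1.2146 − cos -0.7854) = -0.9104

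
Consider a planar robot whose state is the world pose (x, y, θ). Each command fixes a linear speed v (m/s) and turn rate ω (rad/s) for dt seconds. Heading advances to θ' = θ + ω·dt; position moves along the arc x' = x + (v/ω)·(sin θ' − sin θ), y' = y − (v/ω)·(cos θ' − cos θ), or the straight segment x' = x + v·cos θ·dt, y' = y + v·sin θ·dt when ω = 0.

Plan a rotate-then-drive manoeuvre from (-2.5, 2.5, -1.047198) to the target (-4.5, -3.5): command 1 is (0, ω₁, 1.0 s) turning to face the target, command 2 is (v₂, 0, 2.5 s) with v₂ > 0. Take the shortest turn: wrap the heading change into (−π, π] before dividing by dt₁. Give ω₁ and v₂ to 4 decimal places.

heading to target = atan2(-3.5−2.5, -4.5−-2.5) = -1.8925
Δθ = wrap(-1.8925 − -1.0472) = -0.8453; ω₁ = Δθ/dt₁ = -0.8453
distance = √((-4.5−-2.5)² + (-3.5−2.5)²) = 6.3246; v₂ = distance/dt₂ = 2.5298

ω₁ = -0.8453, v₂ = 2.5298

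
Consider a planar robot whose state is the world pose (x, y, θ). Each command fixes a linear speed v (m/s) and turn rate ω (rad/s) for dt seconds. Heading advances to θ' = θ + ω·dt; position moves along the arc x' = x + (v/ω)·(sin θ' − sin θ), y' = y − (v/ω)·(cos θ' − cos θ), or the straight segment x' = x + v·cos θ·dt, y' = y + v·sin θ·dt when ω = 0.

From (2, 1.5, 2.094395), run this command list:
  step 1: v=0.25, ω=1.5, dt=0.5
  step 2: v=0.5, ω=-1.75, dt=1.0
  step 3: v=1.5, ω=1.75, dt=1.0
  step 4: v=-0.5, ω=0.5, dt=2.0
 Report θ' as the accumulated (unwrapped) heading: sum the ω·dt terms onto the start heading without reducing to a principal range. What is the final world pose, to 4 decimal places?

(2.1627, 3.3860, 3.8444)

step 1: θ'=2.8444 (R=0.1667) → pose (1.9045, 1.5760, 2.8444)
step 2: θ'=1.0944 (R=-0.2857) → pose (1.7342, 1.9802, 1.0944)
step 3: θ'=2.8444 (R=0.8571) → pose (1.2235, 3.1929, 2.8444)
step 4: θ'=3.8444 (R=-1.0000) → pose (2.1627, 3.3860, 3.8444)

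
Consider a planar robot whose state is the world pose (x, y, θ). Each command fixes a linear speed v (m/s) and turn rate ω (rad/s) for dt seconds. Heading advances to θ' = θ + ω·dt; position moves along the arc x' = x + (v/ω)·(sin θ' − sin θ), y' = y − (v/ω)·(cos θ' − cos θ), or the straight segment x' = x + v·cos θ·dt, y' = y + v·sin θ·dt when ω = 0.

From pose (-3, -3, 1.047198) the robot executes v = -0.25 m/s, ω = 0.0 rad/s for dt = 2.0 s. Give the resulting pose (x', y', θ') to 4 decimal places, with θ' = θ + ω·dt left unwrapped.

(-3.2500, -3.4330, 1.0472)

θ' = 1.0472 + 0.0·2.0 = 1.0472
ω = 0 → straight: x' = -3 + -0.25·cos(1.0472)·2.0 = -3.2500
y' = -3 + -0.25·sin(1.0472)·2.0 = -3.4330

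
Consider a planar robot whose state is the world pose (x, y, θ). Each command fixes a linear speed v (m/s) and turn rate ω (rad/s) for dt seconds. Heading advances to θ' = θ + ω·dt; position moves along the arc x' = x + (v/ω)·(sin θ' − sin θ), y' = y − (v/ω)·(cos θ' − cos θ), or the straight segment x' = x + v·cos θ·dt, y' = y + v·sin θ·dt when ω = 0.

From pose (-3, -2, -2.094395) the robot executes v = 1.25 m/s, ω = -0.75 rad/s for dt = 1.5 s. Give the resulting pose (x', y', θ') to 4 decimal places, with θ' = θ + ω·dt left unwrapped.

θ' = -2.0944 + -0.75·1.5 = -3.2194
R = v/ω = 1.25/-0.75 = -1.6667
x' = -3 + -1.6667·(sin -3.2194 − sin -2.0944) = -4.5729
y' = -2 − -1.6667·(cos -3.2194 − cos -2.0944) = -2.8283

(-4.5729, -2.8283, -3.2194)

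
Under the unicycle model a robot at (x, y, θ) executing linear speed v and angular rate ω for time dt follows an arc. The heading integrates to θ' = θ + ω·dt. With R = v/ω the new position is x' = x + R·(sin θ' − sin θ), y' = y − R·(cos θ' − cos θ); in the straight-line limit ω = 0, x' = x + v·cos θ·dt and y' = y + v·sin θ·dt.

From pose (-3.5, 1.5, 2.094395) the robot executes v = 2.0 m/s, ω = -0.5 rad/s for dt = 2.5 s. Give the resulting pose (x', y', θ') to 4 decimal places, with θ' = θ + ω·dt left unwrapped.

(-3.0262, 6.1567, 0.8444)

θ' = 2.0944 + -0.5·2.5 = 0.8444
R = v/ω = 2.0/-0.5 = -4.0000
x' = -3.5 + -4.0000·(sin 0.8444 − sin 2.0944) = -3.0262
y' = 1.5 − -4.0000·(cos 0.8444 − cos 2.0944) = 6.1567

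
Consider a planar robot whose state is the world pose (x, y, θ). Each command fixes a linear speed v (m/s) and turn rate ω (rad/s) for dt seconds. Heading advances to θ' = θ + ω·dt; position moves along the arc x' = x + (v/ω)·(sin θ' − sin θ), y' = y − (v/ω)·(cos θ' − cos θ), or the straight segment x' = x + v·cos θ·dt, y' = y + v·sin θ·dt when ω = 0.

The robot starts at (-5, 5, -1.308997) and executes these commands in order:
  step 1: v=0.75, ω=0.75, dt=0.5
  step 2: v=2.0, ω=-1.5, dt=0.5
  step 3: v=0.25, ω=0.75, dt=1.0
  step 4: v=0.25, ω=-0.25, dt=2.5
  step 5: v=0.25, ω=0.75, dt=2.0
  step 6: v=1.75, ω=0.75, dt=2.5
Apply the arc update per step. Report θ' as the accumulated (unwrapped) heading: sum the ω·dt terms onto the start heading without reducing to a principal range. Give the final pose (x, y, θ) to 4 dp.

step 1: θ'=-0.9340 (R=1.0000) → pose (-4.8381, 4.6642, -0.9340)
step 2: θ'=-1.6840 (R=-1.3333) → pose (-4.5853, 3.7207, -1.6840)
step 3: θ'=-0.9340 (R=0.3333) → pose (-4.5221, 3.4849, -0.9340)
step 4: θ'=-1.5590 (R=-1.0000) → pose (-4.3262, 2.9021, -1.5590)
step 5: θ'=-0.0590 (R=0.3333) → pose (-4.0125, 2.5732, -0.0590)
step 6: θ'=1.8160 (R=2.3333) → pose (-1.6114, 5.4689, 1.8160)

(-1.6114, 5.4689, 1.8160)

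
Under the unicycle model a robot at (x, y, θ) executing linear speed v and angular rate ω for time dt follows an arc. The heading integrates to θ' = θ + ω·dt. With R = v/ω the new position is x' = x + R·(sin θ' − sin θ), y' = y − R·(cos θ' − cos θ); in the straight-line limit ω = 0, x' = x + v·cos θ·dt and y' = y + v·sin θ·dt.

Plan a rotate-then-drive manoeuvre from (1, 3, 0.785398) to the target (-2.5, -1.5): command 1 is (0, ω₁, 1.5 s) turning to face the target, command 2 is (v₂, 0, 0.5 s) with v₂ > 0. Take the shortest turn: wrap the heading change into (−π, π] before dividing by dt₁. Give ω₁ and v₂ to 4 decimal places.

heading to target = atan2(-1.5−3, -2.5−1) = -2.2318
Δθ = wrap(-2.2318 − 0.7854) = -3.0172; ω₁ = Δθ/dt₁ = -2.0115
distance = √((-2.5−1)² + (-1.5−3)²) = 5.7009; v₂ = distance/dt₂ = 11.4018

ω₁ = -2.0115, v₂ = 11.4018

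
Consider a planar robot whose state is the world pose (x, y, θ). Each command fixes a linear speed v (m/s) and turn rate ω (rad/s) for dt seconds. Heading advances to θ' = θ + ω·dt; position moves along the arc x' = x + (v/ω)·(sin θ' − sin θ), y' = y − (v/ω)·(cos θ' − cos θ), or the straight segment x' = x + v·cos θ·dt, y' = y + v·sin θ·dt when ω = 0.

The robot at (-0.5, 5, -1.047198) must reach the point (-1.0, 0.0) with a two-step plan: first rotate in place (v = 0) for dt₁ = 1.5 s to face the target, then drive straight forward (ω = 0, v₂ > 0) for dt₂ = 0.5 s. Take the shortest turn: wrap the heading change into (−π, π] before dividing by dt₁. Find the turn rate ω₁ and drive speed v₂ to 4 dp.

heading to target = atan2(0−5, -1−-0.5) = -1.6705
Δθ = wrap(-1.6705 − -1.0472) = -0.6233; ω₁ = Δθ/dt₁ = -0.4155
distance = √((-1−-0.5)² + (0−5)²) = 5.0249; v₂ = distance/dt₂ = 10.0499

ω₁ = -0.4155, v₂ = 10.0499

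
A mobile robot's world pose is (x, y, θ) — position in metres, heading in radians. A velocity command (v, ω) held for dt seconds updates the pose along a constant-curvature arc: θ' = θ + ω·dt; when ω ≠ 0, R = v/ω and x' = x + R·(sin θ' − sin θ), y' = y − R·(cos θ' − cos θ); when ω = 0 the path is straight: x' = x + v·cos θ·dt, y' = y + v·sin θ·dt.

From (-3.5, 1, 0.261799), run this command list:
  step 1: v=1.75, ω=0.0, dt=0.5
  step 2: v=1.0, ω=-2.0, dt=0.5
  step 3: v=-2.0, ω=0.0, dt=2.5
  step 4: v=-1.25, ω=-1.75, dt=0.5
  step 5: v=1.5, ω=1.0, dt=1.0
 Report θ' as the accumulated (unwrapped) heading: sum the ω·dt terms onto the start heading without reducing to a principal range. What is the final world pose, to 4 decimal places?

(-5.4849, 3.7465, -0.6132)

step 1: θ'=0.2618 (straight) → pose (-2.6548, 1.2265, 0.2618)
step 2: θ'=-0.7382 (R=-0.5000) → pose (-2.1889, 1.1133, -0.7382)
step 3: θ'=-0.7382 (straight) → pose (-5.8873, 4.4781, -0.7382)
step 4: θ'=-1.6132 (R=0.7143) → pose (-6.1203, 5.0368, -1.6132)
step 5: θ'=-0.6132 (R=1.5000) → pose (-5.4849, 3.7465, -0.6132)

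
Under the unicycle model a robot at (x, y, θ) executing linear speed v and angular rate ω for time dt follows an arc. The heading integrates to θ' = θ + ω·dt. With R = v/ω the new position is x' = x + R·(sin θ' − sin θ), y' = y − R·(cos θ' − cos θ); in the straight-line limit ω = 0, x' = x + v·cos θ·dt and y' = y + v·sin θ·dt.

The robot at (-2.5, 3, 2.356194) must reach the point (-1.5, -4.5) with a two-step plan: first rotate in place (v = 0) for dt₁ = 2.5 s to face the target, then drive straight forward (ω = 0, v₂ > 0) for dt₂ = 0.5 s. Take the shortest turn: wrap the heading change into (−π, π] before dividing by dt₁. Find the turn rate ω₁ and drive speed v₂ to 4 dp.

heading to target = atan2(-4.5−3, -1.5−-2.5) = -1.4382
Δθ = wrap(-1.4382 − 2.3562) = 2.4887; ω₁ = Δθ/dt₁ = 0.9955
distance = √((-1.5−-2.5)² + (-4.5−3)²) = 7.5664; v₂ = distance/dt₂ = 15.1327

ω₁ = 0.9955, v₂ = 15.1327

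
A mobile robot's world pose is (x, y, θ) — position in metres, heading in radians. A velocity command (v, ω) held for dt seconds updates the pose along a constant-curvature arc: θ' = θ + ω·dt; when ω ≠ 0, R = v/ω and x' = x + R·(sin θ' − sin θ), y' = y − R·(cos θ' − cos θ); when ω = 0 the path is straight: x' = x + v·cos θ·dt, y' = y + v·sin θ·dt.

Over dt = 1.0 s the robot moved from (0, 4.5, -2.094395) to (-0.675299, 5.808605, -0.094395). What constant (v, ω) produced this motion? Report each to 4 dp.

v = -1.7500, ω = 2.0000

Δθ = -0.094395 − -2.094395 = 2.000000
ω = Δθ/dt = 2.000000/1.0 = 2.0000
R = −Δy/(cos θ' − cos θ) = -0.8750
v = R·ω = -0.8750·2.0000 = -1.7500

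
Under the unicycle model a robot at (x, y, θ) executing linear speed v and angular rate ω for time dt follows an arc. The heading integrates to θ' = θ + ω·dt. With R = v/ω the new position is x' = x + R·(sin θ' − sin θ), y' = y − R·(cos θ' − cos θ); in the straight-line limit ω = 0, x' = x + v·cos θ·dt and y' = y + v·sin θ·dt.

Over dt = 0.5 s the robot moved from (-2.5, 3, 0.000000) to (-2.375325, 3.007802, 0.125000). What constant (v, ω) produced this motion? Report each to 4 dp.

v = 0.2500, ω = 0.2500

Δθ = 0.125000 − 0.000000 = 0.125000
ω = Δθ/dt = 0.125000/0.5 = 0.2500
R = Δx/(sin θ' − sin θ) = 1.0000
v = R·ω = 1.0000·0.2500 = 0.2500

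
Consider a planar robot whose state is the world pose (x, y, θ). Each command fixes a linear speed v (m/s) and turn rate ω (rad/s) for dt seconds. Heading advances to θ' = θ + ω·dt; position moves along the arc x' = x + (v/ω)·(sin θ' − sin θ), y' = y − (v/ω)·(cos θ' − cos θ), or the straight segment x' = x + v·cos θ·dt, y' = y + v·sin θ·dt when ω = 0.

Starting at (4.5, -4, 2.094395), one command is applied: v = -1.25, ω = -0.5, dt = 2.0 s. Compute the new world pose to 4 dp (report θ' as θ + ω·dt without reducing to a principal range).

θ' = 2.0944 + -0.5·2.0 = 1.0944
R = v/ω = -1.25/-0.5 = 2.5000
x' = 4.5 + 2.5000·(sin 1.0944 − sin 2.0944) = 4.5566
y' = -4 − 2.5000·(cos 1.0944 − cos 2.0944) = -6.3965

(4.5566, -6.3965, 1.0944)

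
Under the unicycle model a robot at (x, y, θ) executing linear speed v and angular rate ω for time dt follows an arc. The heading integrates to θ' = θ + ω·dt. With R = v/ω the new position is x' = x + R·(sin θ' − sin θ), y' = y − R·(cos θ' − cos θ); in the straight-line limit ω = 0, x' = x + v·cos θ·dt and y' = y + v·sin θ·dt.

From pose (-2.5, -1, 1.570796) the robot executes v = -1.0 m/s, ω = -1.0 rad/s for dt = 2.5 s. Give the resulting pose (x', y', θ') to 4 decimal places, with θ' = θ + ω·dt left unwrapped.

(-4.3011, -1.5985, -0.9292)

θ' = 1.5708 + -1.0·2.5 = -0.9292
R = v/ω = -1.0/-1.0 = 1.0000
x' = -2.5 + 1.0000·(sin -0.9292 − sin 1.5708) = -4.3011
y' = -1 − 1.0000·(cos -0.9292 − cos 1.5708) = -1.5985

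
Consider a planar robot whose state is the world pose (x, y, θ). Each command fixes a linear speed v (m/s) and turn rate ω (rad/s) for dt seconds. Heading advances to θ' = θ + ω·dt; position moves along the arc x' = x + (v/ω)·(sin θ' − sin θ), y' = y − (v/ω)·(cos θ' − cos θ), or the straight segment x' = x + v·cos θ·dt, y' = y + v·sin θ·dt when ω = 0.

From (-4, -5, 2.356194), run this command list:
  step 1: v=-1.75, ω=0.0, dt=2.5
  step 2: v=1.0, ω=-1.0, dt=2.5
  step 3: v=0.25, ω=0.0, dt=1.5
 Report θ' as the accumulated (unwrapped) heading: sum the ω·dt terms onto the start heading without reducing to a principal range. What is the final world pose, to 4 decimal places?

step 1: θ'=2.3562 (straight) → pose (-0.9064, -8.0936, 2.3562)
step 2: θ'=-0.1438 (R=-1.0000) → pose (-0.0560, -6.3968, -0.1438)
step 3: θ'=-0.1438 (straight) → pose (0.3151, -6.4506, -0.1438)

(0.3151, -6.4506, -0.1438)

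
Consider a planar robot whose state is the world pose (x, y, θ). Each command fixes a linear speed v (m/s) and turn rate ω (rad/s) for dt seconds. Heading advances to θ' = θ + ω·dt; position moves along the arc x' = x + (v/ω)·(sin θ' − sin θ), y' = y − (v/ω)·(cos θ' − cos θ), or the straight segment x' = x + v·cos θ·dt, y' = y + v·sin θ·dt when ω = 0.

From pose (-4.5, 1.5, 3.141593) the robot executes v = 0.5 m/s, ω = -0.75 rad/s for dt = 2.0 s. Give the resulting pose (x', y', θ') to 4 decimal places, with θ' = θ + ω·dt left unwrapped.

(-5.1650, 2.1195, 1.6416)

θ' = 3.1416 + -0.75·2.0 = 1.6416
R = v/ω = 0.5/-0.75 = -0.6667
x' = -4.5 + -0.6667·(sin 1.6416 − sin 3.1416) = -5.1650
y' = 1.5 − -0.6667·(cos 1.6416 − cos 3.1416) = 2.1195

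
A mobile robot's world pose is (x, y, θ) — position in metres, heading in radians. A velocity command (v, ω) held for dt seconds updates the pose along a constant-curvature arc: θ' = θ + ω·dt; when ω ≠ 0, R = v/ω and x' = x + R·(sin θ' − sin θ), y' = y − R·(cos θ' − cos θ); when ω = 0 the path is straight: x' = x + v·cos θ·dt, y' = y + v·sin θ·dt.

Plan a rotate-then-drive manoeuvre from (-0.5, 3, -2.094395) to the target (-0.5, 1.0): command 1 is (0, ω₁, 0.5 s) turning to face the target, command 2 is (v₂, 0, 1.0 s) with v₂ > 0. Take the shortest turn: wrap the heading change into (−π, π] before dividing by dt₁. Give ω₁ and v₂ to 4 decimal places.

ω₁ = 1.0472, v₂ = 2.0000

heading to target = atan2(1−3, -0.5−-0.5) = -1.5708
Δθ = wrap(-1.5708 − -2.0944) = 0.5236; ω₁ = Δθ/dt₁ = 1.0472
distance = √((-0.5−-0.5)² + (1−3)²) = 2.0000; v₂ = distance/dt₂ = 2.0000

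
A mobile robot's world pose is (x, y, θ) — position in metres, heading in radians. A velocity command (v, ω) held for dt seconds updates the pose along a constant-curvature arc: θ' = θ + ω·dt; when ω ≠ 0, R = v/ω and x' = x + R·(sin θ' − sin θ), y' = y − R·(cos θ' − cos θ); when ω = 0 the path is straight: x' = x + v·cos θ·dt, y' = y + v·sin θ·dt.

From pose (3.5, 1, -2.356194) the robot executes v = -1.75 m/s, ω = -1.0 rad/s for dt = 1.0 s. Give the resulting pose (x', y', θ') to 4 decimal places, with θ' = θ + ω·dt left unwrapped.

(5.1101, 1.4724, -3.3562)

θ' = -2.3562 + -1.0·1.0 = -3.3562
R = v/ω = -1.75/-1.0 = 1.7500
x' = 3.5 + 1.7500·(sin -3.3562 − sin -2.3562) = 5.1101
y' = 1 − 1.7500·(cos -3.3562 − cos -2.3562) = 1.4724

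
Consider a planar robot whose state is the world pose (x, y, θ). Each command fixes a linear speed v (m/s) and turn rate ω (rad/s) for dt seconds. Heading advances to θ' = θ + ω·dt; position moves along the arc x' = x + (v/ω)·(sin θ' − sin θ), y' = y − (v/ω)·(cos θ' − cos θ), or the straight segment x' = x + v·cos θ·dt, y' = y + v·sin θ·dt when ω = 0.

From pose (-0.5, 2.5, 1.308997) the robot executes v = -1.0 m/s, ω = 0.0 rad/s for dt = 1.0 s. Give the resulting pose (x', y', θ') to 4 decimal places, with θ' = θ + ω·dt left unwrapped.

θ' = 1.3090 + 0.0·1.0 = 1.3090
ω = 0 → straight: x' = -0.5 + -1.0·cos(1.3090)·1.0 = -0.7588
y' = 2.5 + -1.0·sin(1.3090)·1.0 = 1.5341

(-0.7588, 1.5341, 1.3090)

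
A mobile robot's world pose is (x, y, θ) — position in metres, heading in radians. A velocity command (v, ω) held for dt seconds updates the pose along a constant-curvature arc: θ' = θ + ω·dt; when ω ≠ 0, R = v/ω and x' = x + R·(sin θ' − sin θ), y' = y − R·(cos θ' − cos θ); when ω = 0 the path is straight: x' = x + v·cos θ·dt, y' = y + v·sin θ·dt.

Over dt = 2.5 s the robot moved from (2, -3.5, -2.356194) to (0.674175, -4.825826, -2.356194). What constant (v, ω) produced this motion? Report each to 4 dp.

Δθ = -2.356194 − -2.356194 = 0.000000
ω = Δθ/dt = 0.000000/2.5 = 0.0000
ω = 0 → v = (Δx·cos θ + Δy·sin θ)/dt = 0.7500

v = 0.7500, ω = 0.0000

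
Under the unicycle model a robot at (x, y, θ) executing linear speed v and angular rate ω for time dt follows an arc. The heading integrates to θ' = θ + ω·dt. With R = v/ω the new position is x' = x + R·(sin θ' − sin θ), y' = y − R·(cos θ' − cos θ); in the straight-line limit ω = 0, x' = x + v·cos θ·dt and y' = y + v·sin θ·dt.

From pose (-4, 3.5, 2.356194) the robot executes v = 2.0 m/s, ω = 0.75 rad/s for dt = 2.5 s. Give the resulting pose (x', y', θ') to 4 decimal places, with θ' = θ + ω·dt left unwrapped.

(-8.2495, 2.8486, 4.2312)

θ' = 2.3562 + 0.75·2.5 = 4.2312
R = v/ω = 2.0/0.75 = 2.6667
x' = -4 + 2.6667·(sin 4.2312 − sin 2.3562) = -8.2495
y' = 3.5 − 2.6667·(cos 4.2312 − cos 2.3562) = 2.8486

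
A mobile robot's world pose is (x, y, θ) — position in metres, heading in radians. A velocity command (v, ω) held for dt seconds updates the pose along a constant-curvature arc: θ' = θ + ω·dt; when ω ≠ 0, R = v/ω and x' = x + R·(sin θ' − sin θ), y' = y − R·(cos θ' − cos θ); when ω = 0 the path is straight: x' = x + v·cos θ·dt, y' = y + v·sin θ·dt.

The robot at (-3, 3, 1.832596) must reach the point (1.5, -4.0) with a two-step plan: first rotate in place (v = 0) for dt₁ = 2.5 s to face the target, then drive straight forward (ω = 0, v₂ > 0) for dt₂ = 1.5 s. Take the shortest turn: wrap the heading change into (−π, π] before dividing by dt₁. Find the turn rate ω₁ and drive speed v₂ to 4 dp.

ω₁ = -1.1328, v₂ = 5.5478

heading to target = atan2(-4−3, 1.5−-3) = -0.9995
Δθ = wrap(-0.9995 − 1.8326) = -2.8321; ω₁ = Δθ/dt₁ = -1.1328
distance = √((1.5−-3)² + (-4−3)²) = 8.3217; v₂ = distance/dt₂ = 5.5478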